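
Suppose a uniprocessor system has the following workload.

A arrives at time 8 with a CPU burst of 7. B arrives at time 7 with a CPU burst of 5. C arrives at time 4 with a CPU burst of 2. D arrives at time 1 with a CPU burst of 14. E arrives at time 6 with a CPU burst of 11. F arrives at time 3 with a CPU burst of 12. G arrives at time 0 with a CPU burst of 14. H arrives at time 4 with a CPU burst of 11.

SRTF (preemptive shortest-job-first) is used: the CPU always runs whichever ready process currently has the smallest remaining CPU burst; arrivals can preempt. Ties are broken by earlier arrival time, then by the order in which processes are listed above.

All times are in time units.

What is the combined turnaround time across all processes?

259

Schedule: | G 0-4 | C 4-6 | G 6-7 | B 7-12 | A 12-19 | G 19-28 | H 28-39 | E 39-50 | F 50-62 | D 62-76 |
Completion: A=19  B=12  C=6  D=76  E=50  F=62  G=28  H=39
Turnaround (C−A): A=11  B=5  C=2  D=75  E=44  F=59  G=28  H=35
Turnaround = completion − arrival: A=11, B=5, C=2, D=75, E=44, F=59, G=28, H=35
Total turnaround = 11 + 5 + 2 + 75 + 44 + 59 + 28 + 35 = 259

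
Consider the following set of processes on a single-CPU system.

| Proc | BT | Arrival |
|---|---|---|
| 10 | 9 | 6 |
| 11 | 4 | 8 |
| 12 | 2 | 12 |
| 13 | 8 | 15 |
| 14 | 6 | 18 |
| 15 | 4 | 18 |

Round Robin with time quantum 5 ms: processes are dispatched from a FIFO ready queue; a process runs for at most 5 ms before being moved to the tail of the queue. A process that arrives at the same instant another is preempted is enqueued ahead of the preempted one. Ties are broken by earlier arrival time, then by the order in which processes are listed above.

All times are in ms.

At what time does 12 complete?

21

Gantt: | idle 0-6 | 10 6-11 | 11 11-15 | 10 15-19 | 12 19-21 | 13 21-26 | 14 26-31 | 15 31-35 | 13 35-38 | 14 38-39 |
Completion: 10=19  11=15  12=21  13=38  14=39  15=35
Turnaround (C−A): 10=13  11=7  12=9  13=23  14=21  15=17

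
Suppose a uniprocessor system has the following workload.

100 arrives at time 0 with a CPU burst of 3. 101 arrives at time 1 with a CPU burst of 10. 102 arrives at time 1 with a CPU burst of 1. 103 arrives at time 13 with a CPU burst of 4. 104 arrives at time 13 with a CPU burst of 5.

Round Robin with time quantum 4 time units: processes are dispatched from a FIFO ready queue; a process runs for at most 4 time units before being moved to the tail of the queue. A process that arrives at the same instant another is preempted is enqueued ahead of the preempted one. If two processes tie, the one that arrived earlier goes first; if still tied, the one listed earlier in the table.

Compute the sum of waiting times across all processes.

Gantt: | 100 0-3 | 101 3-7 | 102 7-8 | 101 8-14 | 103 14-18 | 104 18-23 |
Completion: 100=3  101=14  102=8  103=18  104=23
Turnaround (C−A): 100=3  101=13  102=7  103=5  104=10
Waiting = turnaround − burst: 100=0, 101=3, 102=6, 103=1, 104=5
Total waiting = 0 + 3 + 6 + 1 + 5 = 15

15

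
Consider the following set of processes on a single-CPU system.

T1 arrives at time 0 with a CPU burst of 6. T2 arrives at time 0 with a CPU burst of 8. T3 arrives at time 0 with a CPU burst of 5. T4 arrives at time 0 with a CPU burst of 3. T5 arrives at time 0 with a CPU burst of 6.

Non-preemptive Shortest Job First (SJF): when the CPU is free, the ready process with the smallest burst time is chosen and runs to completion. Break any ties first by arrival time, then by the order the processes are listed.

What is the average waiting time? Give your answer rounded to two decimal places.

9.00

Gantt: | T4 0-3 | T3 3-8 | T1 8-14 | T5 14-20 | T2 20-28 |
Completion: T1=14  T2=28  T3=8  T4=3  T5=20
Turnaround (C−A): T1=14  T2=28  T3=8  T4=3  T5=20
Waiting times: T1=8, T2=20, T3=3, T4=0, T5=14
Average waiting = (8+20+3+0+14) / 5 = 45/5 = 9.00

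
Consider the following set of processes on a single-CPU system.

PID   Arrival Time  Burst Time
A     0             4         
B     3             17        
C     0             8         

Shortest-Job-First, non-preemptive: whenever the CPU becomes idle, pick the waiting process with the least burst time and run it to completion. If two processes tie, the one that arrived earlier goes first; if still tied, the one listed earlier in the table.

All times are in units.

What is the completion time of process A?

4

Gantt: | A 0-4 | C 4-12 | B 12-29 |
Completion: A=4  B=29  C=12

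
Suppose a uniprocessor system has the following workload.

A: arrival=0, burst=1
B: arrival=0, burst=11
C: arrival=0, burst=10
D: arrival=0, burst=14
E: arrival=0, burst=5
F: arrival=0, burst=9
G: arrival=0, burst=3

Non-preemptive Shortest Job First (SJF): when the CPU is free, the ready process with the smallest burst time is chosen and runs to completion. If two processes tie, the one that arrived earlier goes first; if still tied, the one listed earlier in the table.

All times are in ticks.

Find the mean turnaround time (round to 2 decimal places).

Timeline: | A 0-1 | G 1-4 | E 4-9 | F 9-18 | C 18-28 | B 28-39 | D 39-53 |
Completion: A=1  B=39  C=28  D=53  E=9  F=18  G=4
Turnaround (C−A): A=1  B=39  C=28  D=53  E=9  F=18  G=4
Turnaround times: A=1, B=39, C=28, D=53, E=9, F=18, G=4
Average turnaround = (1+39+28+53+9+18+4) / 7 = 152/7 = 21.71

21.71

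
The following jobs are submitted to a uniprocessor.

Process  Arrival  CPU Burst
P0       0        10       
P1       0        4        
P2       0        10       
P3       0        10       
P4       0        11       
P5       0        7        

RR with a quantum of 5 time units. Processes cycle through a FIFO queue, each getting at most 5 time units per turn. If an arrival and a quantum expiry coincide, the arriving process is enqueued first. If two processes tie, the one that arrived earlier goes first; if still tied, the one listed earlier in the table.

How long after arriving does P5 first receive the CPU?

24

Schedule: | P0 0-5 | P1 5-9 | P2 9-14 | P3 14-19 | P4 19-24 | P5 24-29 | P0 29-34 | P2 34-39 | P3 39-44 | P4 44-49 | P5 49-51 | P4 51-52 |
Completion: P0=34  P1=9  P2=39  P3=44  P4=52  P5=51
Turnaround (C−A): P0=34  P1=9  P2=39  P3=44  P4=52  P5=51
Response(P5) = first start − arrival = 24 − 0 = 24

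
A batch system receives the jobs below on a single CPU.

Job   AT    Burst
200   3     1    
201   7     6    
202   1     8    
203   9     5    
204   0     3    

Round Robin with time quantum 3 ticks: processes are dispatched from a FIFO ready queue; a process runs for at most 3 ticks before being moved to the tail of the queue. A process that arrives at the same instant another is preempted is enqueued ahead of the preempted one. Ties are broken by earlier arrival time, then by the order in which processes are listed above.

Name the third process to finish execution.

202

Gantt: | 204 0-3 | 202 3-6 | 200 6-7 | 202 7-10 | 201 10-13 | 203 13-16 | 202 16-18 | 201 18-21 | 203 21-23 |
Completion: 200=7  201=21  202=18  203=23  204=3
Turnaround (C−A): 200=4  201=14  202=17  203=14  204=3
Finish order: 204 → 200 → 202 → 201 → 203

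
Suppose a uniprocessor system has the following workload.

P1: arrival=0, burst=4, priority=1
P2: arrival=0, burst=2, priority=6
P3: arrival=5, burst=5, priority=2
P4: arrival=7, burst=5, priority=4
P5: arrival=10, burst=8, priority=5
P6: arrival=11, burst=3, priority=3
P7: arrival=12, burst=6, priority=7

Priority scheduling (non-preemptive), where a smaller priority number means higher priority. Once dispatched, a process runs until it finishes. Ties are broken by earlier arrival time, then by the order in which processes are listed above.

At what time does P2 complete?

Gantt: | P1 0-4 | P2 4-6 | P3 6-11 | P6 11-14 | P4 14-19 | P5 19-27 | P7 27-33 |
Completion: P1=4  P2=6  P3=11  P4=19  P5=27  P6=14  P7=33

6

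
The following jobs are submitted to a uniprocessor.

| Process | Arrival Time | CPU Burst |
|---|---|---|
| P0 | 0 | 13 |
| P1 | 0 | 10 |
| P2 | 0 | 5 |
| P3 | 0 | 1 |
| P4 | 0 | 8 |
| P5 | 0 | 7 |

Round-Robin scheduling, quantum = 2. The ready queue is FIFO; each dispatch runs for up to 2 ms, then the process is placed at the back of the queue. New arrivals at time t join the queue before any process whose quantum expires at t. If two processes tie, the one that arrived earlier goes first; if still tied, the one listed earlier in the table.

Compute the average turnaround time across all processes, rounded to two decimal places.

Schedule: | P0 0-2 | P1 2-4 | P2 4-6 | P3 6-7 | P4 7-9 | P5 9-11 | P0 11-13 | P1 13-15 | P2 15-17 | P4 17-19 | P5 19-21 | P0 21-23 | P1 23-25 | P2 25-26 | P4 26-28 | P5 28-30 | P0 30-32 | P1 32-34 | P4 34-36 | P5 36-37 | P0 37-39 | P1 39-41 | P0 41-44 |
Completion: P0=44  P1=41  P2=26  P3=7  P4=36  P5=37
Turnaround (C−A): P0=44  P1=41  P2=26  P3=7  P4=36  P5=37
Turnaround times: P0=44, P1=41, P2=26, P3=7, P4=36, P5=37
Average turnaround = (44+41+26+7+36+37) / 6 = 191/6 = 31.83

31.83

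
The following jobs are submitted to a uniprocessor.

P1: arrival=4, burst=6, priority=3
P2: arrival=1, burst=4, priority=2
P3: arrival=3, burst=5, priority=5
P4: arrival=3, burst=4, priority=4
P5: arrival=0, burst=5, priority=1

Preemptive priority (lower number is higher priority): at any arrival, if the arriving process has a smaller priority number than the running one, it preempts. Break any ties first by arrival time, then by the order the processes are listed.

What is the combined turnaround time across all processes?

61

Schedule: | P5 0-5 | P2 5-9 | P1 9-15 | P4 15-19 | P3 19-24 |
Completion: P1=15  P2=9  P3=24  P4=19  P5=5
Turnaround (C−A): P1=11  P2=8  P3=21  P4=16  P5=5
Turnaround = completion − arrival: P1=11, P2=8, P3=21, P4=16, P5=5
Total turnaround = 11 + 8 + 21 + 16 + 5 = 61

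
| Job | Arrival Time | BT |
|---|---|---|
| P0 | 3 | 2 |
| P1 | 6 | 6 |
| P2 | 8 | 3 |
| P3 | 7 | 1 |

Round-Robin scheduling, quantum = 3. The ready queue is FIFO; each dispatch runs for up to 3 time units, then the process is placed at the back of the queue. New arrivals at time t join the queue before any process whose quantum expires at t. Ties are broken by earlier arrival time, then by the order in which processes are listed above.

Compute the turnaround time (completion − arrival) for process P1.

Gantt: | idle 0-3 | P0 3-5 | idle 5-6 | P1 6-9 | P3 9-10 | P2 10-13 | P1 13-16 |
Completion: P0=5  P1=16  P2=13  P3=10
Turnaround(P1) = completion − arrival = 16 − 6 = 10

10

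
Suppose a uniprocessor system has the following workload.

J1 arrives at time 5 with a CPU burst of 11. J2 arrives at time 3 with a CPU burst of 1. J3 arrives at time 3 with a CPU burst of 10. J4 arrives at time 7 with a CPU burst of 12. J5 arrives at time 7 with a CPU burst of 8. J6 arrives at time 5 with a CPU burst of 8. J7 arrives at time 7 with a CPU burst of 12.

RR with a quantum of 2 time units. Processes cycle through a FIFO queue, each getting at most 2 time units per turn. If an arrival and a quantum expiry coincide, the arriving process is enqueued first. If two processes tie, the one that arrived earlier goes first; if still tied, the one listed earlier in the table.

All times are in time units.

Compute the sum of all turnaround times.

Timeline: | idle 0-3 | J2 3-4 | J3 4-6 | J1 6-8 | J6 8-10 | J3 10-12 | J4 12-14 | J5 14-16 | J7 16-18 | J1 18-20 | J6 20-22 | J3 22-24 | J4 24-26 | J5 26-28 | J7 28-30 | J1 30-32 | J6 32-34 | J3 34-36 | J4 36-38 | J5 38-40 | J7 40-42 | J1 42-44 | J6 44-46 | J3 46-48 | J4 48-50 | J5 50-52 | J7 52-54 | J1 54-56 | J4 56-58 | J7 58-60 | J1 60-61 | J4 61-63 | J7 63-65 |
Completion: J1=61  J2=4  J3=48  J4=63  J5=52  J6=46  J7=65
Turnaround = completion − arrival: J1=56, J2=1, J3=45, J4=56, J5=45, J6=41, J7=58
Total turnaround = 56 + 1 + 45 + 56 + 45 + 41 + 58 = 302

302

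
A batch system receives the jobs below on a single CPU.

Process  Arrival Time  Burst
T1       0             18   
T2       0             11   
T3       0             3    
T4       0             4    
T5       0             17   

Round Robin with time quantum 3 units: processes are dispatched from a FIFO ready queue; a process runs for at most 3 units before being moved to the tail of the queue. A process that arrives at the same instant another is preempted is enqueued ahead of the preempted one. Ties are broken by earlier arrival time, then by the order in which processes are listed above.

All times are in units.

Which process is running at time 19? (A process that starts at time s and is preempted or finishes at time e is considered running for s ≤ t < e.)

Gantt: | T1 0-3 | T2 3-6 | T3 6-9 | T4 9-12 | T5 12-15 | T1 15-18 | T2 18-21 | T4 21-22 | T5 22-25 | T1 25-28 | T2 28-31 | T5 31-34 | T1 34-37 | T2 37-39 | T5 39-42 | T1 42-45 | T5 45-48 | T1 48-51 | T5 51-53 |
Completion: T1=51  T2=39  T3=9  T4=22  T5=53
Turnaround (C−A): T1=51  T2=39  T3=9  T4=22  T5=53

T2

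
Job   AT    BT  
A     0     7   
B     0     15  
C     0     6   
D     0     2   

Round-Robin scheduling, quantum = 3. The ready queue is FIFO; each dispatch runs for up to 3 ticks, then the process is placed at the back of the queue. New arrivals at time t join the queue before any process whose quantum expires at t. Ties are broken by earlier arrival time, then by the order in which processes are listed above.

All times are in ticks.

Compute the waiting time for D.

9

Gantt: | A 0-3 | B 3-6 | C 6-9 | D 9-11 | A 11-14 | B 14-17 | C 17-20 | A 20-21 | B 21-30 |
Completion: A=21  B=30  C=20  D=11
Turnaround (C−A): A=21  B=30  C=20  D=11
Waiting(D) = turnaround − burst = 11 − 2 = 9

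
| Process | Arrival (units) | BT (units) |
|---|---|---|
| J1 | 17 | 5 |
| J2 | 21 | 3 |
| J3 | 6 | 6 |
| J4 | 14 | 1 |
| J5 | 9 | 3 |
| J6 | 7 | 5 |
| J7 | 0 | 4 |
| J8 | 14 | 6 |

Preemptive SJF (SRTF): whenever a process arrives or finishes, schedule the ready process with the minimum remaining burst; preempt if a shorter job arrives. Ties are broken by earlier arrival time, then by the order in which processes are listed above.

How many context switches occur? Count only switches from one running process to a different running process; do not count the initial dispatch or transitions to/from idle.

Schedule: | J7 0-4 | idle 4-6 | J3 6-12 | J5 12-15 | J4 15-16 | J6 16-21 | J2 21-24 | J1 24-29 | J8 29-35 |
Completion: J1=29  J2=24  J3=12  J4=16  J5=15  J6=21  J7=4  J8=35
Turnaround (C−A): J1=12  J2=3  J3=6  J4=2  J5=6  J6=14  J7=4  J8=21

6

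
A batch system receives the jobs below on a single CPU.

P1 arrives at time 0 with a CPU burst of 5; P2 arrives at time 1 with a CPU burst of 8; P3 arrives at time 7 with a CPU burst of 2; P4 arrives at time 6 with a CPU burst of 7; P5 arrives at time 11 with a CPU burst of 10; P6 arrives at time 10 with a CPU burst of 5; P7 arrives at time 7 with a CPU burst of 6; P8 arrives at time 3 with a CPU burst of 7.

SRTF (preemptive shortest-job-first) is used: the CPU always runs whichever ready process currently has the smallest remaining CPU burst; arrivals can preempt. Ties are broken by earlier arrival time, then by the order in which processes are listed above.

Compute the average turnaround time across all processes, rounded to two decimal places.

18.63

Timeline: | P1 0-5 | P8 5-7 | P3 7-9 | P8 9-14 | P6 14-19 | P7 19-25 | P4 25-32 | P2 32-40 | P5 40-50 |
Completion: P1=5  P2=40  P3=9  P4=32  P5=50  P6=19  P7=25  P8=14
Turnaround times: P1=5, P2=39, P3=2, P4=26, P5=39, P6=9, P7=18, P8=11
Average turnaround = (5+39+2+26+39+9+18+11) / 8 = 149/8 = 18.63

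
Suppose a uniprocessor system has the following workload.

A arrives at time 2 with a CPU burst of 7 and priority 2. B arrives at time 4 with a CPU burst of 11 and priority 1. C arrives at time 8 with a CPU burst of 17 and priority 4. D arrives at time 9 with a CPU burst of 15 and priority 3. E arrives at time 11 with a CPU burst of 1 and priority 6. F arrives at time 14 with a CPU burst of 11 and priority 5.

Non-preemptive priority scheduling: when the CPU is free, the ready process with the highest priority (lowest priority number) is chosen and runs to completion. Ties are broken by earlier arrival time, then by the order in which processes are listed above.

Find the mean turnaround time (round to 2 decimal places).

32.50

Timeline: | idle 0-2 | A 2-9 | B 9-20 | D 20-35 | C 35-52 | F 52-63 | E 63-64 |
Completion: A=9  B=20  C=52  D=35  E=64  F=63
Turnaround (C−A): A=7  B=16  C=44  D=26  E=53  F=49
Turnaround times: A=7, B=16, C=44, D=26, E=53, F=49
Average turnaround = (7+16+44+26+53+49) / 6 = 195/6 = 32.50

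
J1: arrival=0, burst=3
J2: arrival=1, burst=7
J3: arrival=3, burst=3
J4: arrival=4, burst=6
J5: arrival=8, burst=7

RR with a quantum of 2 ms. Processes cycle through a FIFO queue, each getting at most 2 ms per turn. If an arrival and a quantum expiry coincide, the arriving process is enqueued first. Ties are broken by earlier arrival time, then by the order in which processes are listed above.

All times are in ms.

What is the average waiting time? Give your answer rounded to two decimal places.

9.20

Timeline: | J1 0-2 | J2 2-4 | J1 4-5 | J3 5-7 | J4 7-9 | J2 9-11 | J3 11-12 | J5 12-14 | J4 14-16 | J2 16-18 | J5 18-20 | J4 20-22 | J2 22-23 | J5 23-26 |
Completion: J1=5  J2=23  J3=12  J4=22  J5=26
Waiting times: J1=2, J2=15, J3=6, J4=12, J5=11
Average waiting = (2+15+6+12+11) / 5 = 46/5 = 9.20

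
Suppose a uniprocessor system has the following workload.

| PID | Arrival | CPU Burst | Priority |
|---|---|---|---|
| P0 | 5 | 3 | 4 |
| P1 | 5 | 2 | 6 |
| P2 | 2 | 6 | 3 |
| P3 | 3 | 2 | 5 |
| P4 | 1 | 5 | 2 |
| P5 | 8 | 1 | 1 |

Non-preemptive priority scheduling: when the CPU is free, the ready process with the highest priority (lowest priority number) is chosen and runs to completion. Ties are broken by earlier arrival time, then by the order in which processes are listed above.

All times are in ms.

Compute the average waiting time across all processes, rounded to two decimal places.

7.00

Timeline: | idle 0-1 | P4 1-6 | P2 6-12 | P5 12-13 | P0 13-16 | P3 16-18 | P1 18-20 |
Completion: P0=16  P1=20  P2=12  P3=18  P4=6  P5=13
Waiting times: P0=8, P1=13, P2=4, P3=13, P4=0, P5=4
Average waiting = (8+13+4+13+0+4) / 6 = 42/6 = 7.00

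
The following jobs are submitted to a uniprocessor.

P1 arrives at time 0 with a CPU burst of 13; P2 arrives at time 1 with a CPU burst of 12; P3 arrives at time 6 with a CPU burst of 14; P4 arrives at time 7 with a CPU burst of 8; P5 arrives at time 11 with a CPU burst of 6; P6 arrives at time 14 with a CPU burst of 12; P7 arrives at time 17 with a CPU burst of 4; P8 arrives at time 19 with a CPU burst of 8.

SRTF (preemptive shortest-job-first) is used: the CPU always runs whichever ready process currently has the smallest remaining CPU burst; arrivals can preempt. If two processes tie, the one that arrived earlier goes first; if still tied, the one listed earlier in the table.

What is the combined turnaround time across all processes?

241

Schedule: | P1 0-13 | P5 13-19 | P7 19-23 | P4 23-31 | P8 31-39 | P2 39-51 | P6 51-63 | P3 63-77 |
Completion: P1=13  P2=51  P3=77  P4=31  P5=19  P6=63  P7=23  P8=39
Turnaround = completion − arrival: P1=13, P2=50, P3=71, P4=24, P5=8, P6=49, P7=6, P8=20
Total turnaround = 13 + 50 + 71 + 24 + 8 + 49 + 6 + 20 = 241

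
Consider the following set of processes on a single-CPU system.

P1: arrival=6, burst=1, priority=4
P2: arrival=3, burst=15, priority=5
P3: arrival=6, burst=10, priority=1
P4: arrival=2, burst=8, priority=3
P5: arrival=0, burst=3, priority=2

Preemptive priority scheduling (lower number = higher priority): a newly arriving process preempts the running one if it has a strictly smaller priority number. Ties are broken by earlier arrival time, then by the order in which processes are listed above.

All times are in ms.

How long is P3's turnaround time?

10

Gantt: | P5 0-3 | P4 3-6 | P3 6-16 | P4 16-21 | P1 21-22 | P2 22-37 |
Completion: P1=22  P2=37  P3=16  P4=21  P5=3
Turnaround (C−A): P1=16  P2=34  P3=10  P4=19  P5=3
Turnaround(P3) = completion − arrival = 16 − 6 = 10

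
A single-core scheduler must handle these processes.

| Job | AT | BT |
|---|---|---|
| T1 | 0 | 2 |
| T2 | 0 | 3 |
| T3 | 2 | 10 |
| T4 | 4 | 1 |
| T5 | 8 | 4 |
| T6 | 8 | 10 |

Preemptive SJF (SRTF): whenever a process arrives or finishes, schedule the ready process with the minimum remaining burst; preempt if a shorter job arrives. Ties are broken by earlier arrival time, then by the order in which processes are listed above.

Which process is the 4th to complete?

Timeline: | T1 0-2 | T2 2-5 | T4 5-6 | T3 6-8 | T5 8-12 | T3 12-20 | T6 20-30 |
Completion: T1=2  T2=5  T3=20  T4=6  T5=12  T6=30
Turnaround (C−A): T1=2  T2=5  T3=18  T4=2  T5=4  T6=22
Finish order: T1 → T2 → T4 → T5 → T3 → T6

T5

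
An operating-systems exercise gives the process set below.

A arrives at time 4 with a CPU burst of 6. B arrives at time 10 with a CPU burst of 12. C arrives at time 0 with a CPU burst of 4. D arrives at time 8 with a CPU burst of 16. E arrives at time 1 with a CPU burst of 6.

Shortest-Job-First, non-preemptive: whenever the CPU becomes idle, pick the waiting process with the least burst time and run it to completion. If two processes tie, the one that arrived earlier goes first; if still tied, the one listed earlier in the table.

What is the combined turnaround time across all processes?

79

Gantt: | C 0-4 | E 4-10 | A 10-16 | B 16-28 | D 28-44 |
Completion: A=16  B=28  C=4  D=44  E=10
Turnaround (C−A): A=12  B=18  C=4  D=36  E=9
Turnaround = completion − arrival: A=12, B=18, C=4, D=36, E=9
Total turnaround = 12 + 18 + 4 + 36 + 9 = 79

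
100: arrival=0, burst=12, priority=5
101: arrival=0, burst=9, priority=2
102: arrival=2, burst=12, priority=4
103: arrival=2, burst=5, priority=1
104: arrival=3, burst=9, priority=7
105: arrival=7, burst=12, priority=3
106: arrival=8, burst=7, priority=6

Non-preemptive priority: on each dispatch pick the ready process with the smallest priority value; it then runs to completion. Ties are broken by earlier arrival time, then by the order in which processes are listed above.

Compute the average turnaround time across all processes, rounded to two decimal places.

34.00

Timeline: | 101 0-9 | 103 9-14 | 105 14-26 | 102 26-38 | 100 38-50 | 106 50-57 | 104 57-66 |
Completion: 100=50  101=9  102=38  103=14  104=66  105=26  106=57
Turnaround times: 100=50, 101=9, 102=36, 103=12, 104=63, 105=19, 106=49
Average turnaround = (50+9+36+12+63+19+49) / 7 = 238/7 = 34.00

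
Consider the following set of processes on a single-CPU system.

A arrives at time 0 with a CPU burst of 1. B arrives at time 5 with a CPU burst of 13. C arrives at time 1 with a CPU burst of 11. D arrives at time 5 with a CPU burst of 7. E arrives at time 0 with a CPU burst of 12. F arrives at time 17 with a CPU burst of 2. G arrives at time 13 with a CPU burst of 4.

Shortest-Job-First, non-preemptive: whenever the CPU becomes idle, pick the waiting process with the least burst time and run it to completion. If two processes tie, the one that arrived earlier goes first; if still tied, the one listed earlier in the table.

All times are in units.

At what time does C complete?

Timeline: | A 0-1 | C 1-12 | D 12-19 | F 19-21 | G 21-25 | E 25-37 | B 37-50 |
Completion: A=1  B=50  C=12  D=19  E=37  F=21  G=25
Turnaround (C−A): A=1  B=45  C=11  D=14  E=37  F=4  G=12

12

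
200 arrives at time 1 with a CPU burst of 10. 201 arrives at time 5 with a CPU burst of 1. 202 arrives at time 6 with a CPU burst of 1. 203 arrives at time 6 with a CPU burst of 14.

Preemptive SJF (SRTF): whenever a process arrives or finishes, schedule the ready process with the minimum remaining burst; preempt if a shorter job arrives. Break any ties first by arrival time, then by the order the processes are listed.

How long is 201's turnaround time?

Schedule: | idle 0-1 | 200 1-5 | 201 5-6 | 202 6-7 | 200 7-13 | 203 13-27 |
Completion: 200=13  201=6  202=7  203=27
Turnaround(201) = completion − arrival = 6 − 5 = 1

1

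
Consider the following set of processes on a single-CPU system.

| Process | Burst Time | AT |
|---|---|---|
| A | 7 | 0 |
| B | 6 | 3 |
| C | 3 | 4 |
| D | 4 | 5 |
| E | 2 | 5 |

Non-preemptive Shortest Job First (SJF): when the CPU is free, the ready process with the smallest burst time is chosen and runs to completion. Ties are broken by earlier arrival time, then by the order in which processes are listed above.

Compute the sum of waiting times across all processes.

Timeline: | A 0-7 | E 7-9 | C 9-12 | D 12-16 | B 16-22 |
Completion: A=7  B=22  C=12  D=16  E=9
Waiting = turnaround − burst: A=0, B=13, C=5, D=7, E=2
Total waiting = 0 + 13 + 5 + 7 + 2 = 27

27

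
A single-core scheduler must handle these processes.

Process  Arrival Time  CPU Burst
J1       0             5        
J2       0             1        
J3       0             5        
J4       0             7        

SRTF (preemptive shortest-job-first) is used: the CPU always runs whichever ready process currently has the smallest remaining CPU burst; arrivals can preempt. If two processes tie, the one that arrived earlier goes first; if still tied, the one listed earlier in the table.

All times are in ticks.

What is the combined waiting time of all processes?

Timeline: | J2 0-1 | J1 1-6 | J3 6-11 | J4 11-18 |
Completion: J1=6  J2=1  J3=11  J4=18
Turnaround (C−A): J1=6  J2=1  J3=11  J4=18
Waiting = turnaround − burst: J1=1, J2=0, J3=6, J4=11
Total waiting = 1 + 0 + 6 + 11 = 18

18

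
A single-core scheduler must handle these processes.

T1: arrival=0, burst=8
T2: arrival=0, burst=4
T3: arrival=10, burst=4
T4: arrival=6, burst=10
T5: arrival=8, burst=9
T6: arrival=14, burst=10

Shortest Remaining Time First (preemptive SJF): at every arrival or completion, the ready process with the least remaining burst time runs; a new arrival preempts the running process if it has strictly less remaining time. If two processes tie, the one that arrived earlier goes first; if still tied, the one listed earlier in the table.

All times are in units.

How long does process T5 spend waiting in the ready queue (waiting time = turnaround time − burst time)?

Gantt: | T2 0-4 | T1 4-12 | T3 12-16 | T5 16-25 | T4 25-35 | T6 35-45 |
Completion: T1=12  T2=4  T3=16  T4=35  T5=25  T6=45
Waiting(T5) = turnaround − burst = 17 − 9 = 8

8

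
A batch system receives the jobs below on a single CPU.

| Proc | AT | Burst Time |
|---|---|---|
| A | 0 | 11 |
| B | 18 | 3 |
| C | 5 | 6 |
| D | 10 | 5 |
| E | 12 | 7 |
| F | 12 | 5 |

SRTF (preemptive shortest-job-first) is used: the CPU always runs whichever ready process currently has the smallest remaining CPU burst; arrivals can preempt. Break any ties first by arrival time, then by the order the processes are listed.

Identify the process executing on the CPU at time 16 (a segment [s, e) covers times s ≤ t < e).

Schedule: | A 0-11 | D 11-16 | F 16-21 | B 21-24 | C 24-30 | E 30-37 |
Completion: A=11  B=24  C=30  D=16  E=37  F=21
Turnaround (C−A): A=11  B=6  C=25  D=6  E=25  F=9

F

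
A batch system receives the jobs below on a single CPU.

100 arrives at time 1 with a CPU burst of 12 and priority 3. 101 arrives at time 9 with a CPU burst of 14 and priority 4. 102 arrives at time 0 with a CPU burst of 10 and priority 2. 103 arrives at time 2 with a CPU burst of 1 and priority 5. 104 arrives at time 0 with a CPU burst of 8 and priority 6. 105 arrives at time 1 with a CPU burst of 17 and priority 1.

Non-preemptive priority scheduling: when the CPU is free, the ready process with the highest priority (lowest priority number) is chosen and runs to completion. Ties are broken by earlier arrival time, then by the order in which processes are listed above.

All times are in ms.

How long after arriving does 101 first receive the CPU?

30

Gantt: | 102 0-10 | 105 10-27 | 100 27-39 | 101 39-53 | 103 53-54 | 104 54-62 |
Completion: 100=39  101=53  102=10  103=54  104=62  105=27
Turnaround (C−A): 100=38  101=44  102=10  103=52  104=62  105=26
Response(101) = first start − arrival = 39 − 9 = 30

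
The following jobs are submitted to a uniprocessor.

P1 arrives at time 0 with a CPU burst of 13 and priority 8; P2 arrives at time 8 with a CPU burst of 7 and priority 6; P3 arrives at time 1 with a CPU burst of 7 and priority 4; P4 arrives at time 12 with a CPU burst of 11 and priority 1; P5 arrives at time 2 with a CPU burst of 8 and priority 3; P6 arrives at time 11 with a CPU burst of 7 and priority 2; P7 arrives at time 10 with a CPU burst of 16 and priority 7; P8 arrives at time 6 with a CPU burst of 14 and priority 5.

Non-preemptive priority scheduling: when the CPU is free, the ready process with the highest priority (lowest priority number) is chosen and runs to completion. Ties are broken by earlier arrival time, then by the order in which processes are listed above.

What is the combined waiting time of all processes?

Timeline: | P1 0-13 | P4 13-24 | P6 24-31 | P5 31-39 | P3 39-46 | P8 46-60 | P2 60-67 | P7 67-83 |
Completion: P1=13  P2=67  P3=46  P4=24  P5=39  P6=31  P7=83  P8=60
Turnaround (C−A): P1=13  P2=59  P3=45  P4=12  P5=37  P6=20  P7=73  P8=54
Waiting = turnaround − burst: P1=0, P2=52, P3=38, P4=1, P5=29, P6=13, P7=57, P8=40
Total waiting = 0 + 52 + 38 + 1 + 29 + 13 + 57 + 40 = 230

230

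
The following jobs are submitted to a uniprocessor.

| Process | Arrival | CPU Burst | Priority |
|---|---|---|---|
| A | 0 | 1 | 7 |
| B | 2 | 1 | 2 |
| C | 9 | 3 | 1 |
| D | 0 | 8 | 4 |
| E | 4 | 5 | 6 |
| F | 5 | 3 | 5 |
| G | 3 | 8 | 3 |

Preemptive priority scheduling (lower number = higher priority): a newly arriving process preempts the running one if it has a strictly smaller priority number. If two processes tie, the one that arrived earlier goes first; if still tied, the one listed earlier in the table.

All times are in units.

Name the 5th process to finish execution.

F

Schedule: | D 0-2 | B 2-3 | G 3-9 | C 9-12 | G 12-14 | D 14-20 | F 20-23 | E 23-28 | A 28-29 |
Completion: A=29  B=3  C=12  D=20  E=28  F=23  G=14
Finish order: B → C → G → D → F → E → A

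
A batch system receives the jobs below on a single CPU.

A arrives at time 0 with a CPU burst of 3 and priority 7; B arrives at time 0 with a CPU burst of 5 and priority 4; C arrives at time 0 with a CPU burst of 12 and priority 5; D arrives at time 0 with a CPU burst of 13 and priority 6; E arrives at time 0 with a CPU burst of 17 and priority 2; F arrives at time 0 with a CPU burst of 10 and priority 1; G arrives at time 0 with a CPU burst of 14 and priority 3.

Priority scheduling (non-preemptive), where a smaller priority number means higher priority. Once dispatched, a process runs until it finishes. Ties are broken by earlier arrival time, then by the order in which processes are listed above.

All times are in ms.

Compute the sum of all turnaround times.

327

Timeline: | F 0-10 | E 10-27 | G 27-41 | B 41-46 | C 46-58 | D 58-71 | A 71-74 |
Completion: A=74  B=46  C=58  D=71  E=27  F=10  G=41
Turnaround (C−A): A=74  B=46  C=58  D=71  E=27  F=10  G=41
Turnaround = completion − arrival: A=74, B=46, C=58, D=71, E=27, F=10, G=41
Total turnaround = 74 + 46 + 58 + 71 + 27 + 10 + 41 = 327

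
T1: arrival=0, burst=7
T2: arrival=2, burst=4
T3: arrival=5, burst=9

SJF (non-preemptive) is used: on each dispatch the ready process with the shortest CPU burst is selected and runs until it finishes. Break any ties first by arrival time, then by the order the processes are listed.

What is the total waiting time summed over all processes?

Schedule: | T1 0-7 | T2 7-11 | T3 11-20 |
Completion: T1=7  T2=11  T3=20
Waiting = turnaround − burst: T1=0, T2=5, T3=6
Total waiting = 0 + 5 + 6 = 11

11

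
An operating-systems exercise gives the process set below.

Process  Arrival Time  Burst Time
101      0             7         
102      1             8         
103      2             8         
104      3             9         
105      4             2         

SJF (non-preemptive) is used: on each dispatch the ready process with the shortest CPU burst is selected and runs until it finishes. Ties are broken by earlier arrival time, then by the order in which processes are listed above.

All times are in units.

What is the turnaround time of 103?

Schedule: | 101 0-7 | 105 7-9 | 102 9-17 | 103 17-25 | 104 25-34 |
Completion: 101=7  102=17  103=25  104=34  105=9
Turnaround (C−A): 101=7  102=16  103=23  104=31  105=5
Turnaround(103) = completion − arrival = 25 − 2 = 23

23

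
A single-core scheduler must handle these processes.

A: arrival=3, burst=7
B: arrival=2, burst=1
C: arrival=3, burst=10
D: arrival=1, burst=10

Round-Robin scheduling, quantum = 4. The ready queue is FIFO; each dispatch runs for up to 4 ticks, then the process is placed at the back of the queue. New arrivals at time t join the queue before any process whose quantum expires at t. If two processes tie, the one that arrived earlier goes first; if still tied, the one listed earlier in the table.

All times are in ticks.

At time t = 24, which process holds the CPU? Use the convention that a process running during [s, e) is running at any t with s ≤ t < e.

Schedule: | idle 0-1 | D 1-5 | B 5-6 | A 6-10 | C 10-14 | D 14-18 | A 18-21 | C 21-25 | D 25-27 | C 27-29 |
Completion: A=21  B=6  C=29  D=27

C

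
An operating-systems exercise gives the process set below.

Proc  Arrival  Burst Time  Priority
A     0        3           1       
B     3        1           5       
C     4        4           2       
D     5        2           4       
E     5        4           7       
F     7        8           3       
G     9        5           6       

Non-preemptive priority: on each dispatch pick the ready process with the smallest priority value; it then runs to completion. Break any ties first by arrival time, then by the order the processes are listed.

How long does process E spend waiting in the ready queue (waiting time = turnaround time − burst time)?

18

Gantt: | A 0-3 | B 3-4 | C 4-8 | F 8-16 | D 16-18 | G 18-23 | E 23-27 |
Completion: A=3  B=4  C=8  D=18  E=27  F=16  G=23
Turnaround (C−A): A=3  B=1  C=4  D=13  E=22  F=9  G=14
Waiting(E) = turnaround − burst = 22 − 4 = 18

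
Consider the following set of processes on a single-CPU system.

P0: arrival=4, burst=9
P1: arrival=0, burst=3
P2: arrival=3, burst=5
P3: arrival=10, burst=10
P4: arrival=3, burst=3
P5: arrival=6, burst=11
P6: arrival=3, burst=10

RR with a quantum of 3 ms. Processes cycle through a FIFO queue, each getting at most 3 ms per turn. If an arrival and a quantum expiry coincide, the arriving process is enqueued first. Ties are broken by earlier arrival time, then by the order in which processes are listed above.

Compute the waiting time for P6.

35

Gantt: | P1 0-3 | P2 3-6 | P4 6-9 | P6 9-12 | P0 12-15 | P5 15-18 | P2 18-20 | P3 20-23 | P6 23-26 | P0 26-29 | P5 29-32 | P3 32-35 | P6 35-38 | P0 38-41 | P5 41-44 | P3 44-47 | P6 47-48 | P5 48-50 | P3 50-51 |
Completion: P0=41  P1=3  P2=20  P3=51  P4=9  P5=50  P6=48
Turnaround (C−A): P0=37  P1=3  P2=17  P3=41  P4=6  P5=44  P6=45
Waiting(P6) = turnaround − burst = 45 − 10 = 35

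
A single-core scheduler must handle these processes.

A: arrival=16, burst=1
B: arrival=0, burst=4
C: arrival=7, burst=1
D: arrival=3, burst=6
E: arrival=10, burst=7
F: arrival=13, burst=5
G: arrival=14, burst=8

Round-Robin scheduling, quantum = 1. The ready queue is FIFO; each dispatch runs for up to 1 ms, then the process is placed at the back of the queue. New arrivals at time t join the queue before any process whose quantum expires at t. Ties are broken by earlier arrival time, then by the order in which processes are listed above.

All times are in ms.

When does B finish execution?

5

Schedule: | B 0-3 | D 3-4 | B 4-5 | D 5-7 | C 7-8 | D 8-10 | E 10-11 | D 11-12 | E 12-13 | F 13-14 | E 14-15 | G 15-16 | F 16-17 | E 17-18 | A 18-19 | G 19-20 | F 20-21 | E 21-22 | G 22-23 | F 23-24 | E 24-25 | G 25-26 | F 26-27 | E 27-28 | G 28-32 |
Completion: A=19  B=5  C=8  D=12  E=28  F=27  G=32
Turnaround (C−A): A=3  B=5  C=1  D=9  E=18  F=14  G=18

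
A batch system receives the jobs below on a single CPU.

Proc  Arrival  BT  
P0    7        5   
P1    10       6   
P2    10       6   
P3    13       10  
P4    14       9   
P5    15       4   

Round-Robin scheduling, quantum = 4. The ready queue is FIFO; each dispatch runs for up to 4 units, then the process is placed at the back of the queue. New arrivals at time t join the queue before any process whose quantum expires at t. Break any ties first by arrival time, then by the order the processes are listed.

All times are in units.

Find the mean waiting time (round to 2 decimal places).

17.67

Schedule: | idle 0-7 | P0 7-11 | P1 11-15 | P2 15-19 | P0 19-20 | P3 20-24 | P4 24-28 | P5 28-32 | P1 32-34 | P2 34-36 | P3 36-40 | P4 40-44 | P3 44-46 | P4 46-47 |
Completion: P0=20  P1=34  P2=36  P3=46  P4=47  P5=32
Waiting times: P0=8, P1=18, P2=20, P3=23, P4=24, P5=13
Average waiting = (8+18+20+23+24+13) / 6 = 106/6 = 17.67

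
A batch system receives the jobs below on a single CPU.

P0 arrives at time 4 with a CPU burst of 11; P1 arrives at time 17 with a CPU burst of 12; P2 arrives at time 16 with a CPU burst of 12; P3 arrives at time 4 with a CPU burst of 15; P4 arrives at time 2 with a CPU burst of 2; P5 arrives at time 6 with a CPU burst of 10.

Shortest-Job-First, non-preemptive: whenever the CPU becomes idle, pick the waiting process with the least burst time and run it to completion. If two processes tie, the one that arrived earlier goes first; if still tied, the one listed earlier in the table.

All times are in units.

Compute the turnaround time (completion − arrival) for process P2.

Timeline: | idle 0-2 | P4 2-4 | P0 4-15 | P5 15-25 | P2 25-37 | P1 37-49 | P3 49-64 |
Completion: P0=15  P1=49  P2=37  P3=64  P4=4  P5=25
Turnaround (C−A): P0=11  P1=32  P2=21  P3=60  P4=2  P5=19
Turnaround(P2) = completion − arrival = 37 − 16 = 21

21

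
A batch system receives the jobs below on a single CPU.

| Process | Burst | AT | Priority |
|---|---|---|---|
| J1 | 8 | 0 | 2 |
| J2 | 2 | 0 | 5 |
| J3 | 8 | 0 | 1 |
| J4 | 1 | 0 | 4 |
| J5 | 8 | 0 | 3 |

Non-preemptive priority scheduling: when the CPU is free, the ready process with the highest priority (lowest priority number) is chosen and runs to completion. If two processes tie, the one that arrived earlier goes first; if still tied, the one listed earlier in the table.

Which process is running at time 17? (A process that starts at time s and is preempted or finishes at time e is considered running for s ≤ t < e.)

Timeline: | J3 0-8 | J1 8-16 | J5 16-24 | J4 24-25 | J2 25-27 |
Completion: J1=16  J2=27  J3=8  J4=25  J5=24

J5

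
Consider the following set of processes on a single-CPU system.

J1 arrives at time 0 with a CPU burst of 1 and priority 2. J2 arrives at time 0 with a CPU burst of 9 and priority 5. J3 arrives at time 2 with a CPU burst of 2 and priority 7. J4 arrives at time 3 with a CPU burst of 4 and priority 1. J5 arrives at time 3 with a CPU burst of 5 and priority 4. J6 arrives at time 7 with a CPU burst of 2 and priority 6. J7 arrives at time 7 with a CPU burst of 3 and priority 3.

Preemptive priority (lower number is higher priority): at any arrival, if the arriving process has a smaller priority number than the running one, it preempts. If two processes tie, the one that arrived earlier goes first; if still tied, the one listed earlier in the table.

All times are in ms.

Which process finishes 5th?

J2

Schedule: | J1 0-1 | J2 1-3 | J4 3-7 | J7 7-10 | J5 10-15 | J2 15-22 | J6 22-24 | J3 24-26 |
Completion: J1=1  J2=22  J3=26  J4=7  J5=15  J6=24  J7=10
Turnaround (C−A): J1=1  J2=22  J3=24  J4=4  J5=12  J6=17  J7=3
Finish order: J1 → J4 → J7 → J5 → J2 → J6 → J3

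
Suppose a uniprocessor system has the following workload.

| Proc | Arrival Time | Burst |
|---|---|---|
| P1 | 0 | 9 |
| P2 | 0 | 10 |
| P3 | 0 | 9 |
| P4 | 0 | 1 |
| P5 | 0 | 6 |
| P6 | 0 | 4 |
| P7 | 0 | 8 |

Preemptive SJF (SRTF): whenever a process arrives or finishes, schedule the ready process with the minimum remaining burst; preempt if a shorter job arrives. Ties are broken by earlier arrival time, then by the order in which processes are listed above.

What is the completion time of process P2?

Timeline: | P4 0-1 | P6 1-5 | P5 5-11 | P7 11-19 | P1 19-28 | P3 28-37 | P2 37-47 |
Completion: P1=28  P2=47  P3=37  P4=1  P5=11  P6=5  P7=19
Turnaround (C−A): P1=28  P2=47  P3=37  P4=1  P5=11  P6=5  P7=19

47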